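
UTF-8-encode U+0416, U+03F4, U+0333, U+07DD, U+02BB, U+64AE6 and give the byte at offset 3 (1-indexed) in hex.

1-indexed offset 3 is 0-indexed offset 2.
U+0416 → 2-byte form D0 96 at offsets 0–1.
U+03F4 → 2-byte form CF B4 at offsets 2–3.
Offset 2 falls in char 2's range; it's byte 1 of CF B4 = 0xCF.

0xCF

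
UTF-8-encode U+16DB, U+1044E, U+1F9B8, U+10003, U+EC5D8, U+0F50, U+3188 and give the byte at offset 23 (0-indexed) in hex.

0x86

U+16DB → 3-byte form E1 9B 9B at offsets 0–2.
U+1044E → 4-byte form F0 90 91 8E at offsets 3–6.
U+1F9B8 → 4-byte form F0 9F A6 B8 at offsets 7–10.
U+10003 → 4-byte form F0 90 80 83 at offsets 11–14.
U+EC5D8 → 4-byte form F3 AC 97 98 at offsets 15–18.
U+0F50 → 3-byte form E0 BD 90 at offsets 19–21.
U+3188 → 3-byte form E3 86 88 at offsets 22–24.
Offset 23 falls in char 7's range; it's byte 2 of E3 86 88 = 0x86.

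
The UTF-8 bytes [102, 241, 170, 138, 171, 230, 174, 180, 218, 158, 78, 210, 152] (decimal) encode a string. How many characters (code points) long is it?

6

Byte at offset 0: 0x66 = 01100110 → 1-byte char (#1). Advance 1.
Byte at offset 1: 0xF1 = 11110001 → 4-byte char (#2). Advance 4.
Byte at offset 5: 0xE6 = 11100110 → 3-byte char (#3). Advance 3.
Byte at offset 8: 0xDA = 11011010 → 2-byte char (#4). Advance 2.
Byte at offset 10: 0x4E = 01001110 → 1-byte char (#5). Advance 1.
Byte at offset 11: 0xD2 = 11010010 → 2-byte char (#6). Advance 2.
Reached end at offset 13 after 6 code points.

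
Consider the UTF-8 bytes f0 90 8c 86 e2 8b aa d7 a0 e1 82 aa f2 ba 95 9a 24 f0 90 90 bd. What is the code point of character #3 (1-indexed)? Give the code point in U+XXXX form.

Offset 0: leading byte 0xF0 = 11110000 → 4-byte char #1 = F0 90 8C 86.
Offset 4: leading byte 0xE2 = 11100010 → 3-byte char #2 = E2 8B AA.
Offset 7: leading byte 0xD7 = 11010111 → 2-byte char #3 = D7 A0.
Leading byte 0xD7 = 11010111 matches 110xxxxx → 2-byte sequence.
Byte 1: 0xD7 = 11010111, payload 10111 (5 bits).
Byte 2: 0xA0 = 10100000 (10xxxxxx ✓), payload 100000.
Concatenate: 10111100000 = 0x5E0 (11 bits → U+05E0).

U+05E0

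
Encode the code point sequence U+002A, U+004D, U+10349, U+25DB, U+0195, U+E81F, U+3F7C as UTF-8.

U+002A: 1-byte form → 2A.
U+004D: 1-byte form → 4D.
U+10349: 4-byte form → F0 90 8D 89.
U+25DB: 3-byte form → E2 97 9B.
U+0195: 2-byte form → C6 95.
U+E81F: 3-byte form → EE A0 9F.
U+3F7C: 3-byte form → E3 BD BC.
Concatenated (17 bytes): 2A 4D F0 90 8D 89 E2 97 9B C6 95 EE A0 9F E3 BD BC.

2A 4D F0 90 8D 89 E2 97 9B C6 95 EE A0 9F E3 BD BC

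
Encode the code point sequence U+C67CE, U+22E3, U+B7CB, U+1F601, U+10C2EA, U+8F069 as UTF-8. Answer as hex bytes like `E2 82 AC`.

U+C67CE: 4-byte form → F3 86 9F 8E.
U+22E3: 3-byte form → E2 8B A3.
U+B7CB: 3-byte form → EB 9F 8B.
U+1F601: 4-byte form → F0 9F 98 81.
U+10C2EA: 4-byte form → F4 8C 8B AA.
U+8F069: 4-byte form → F2 8F 81 A9.
Concatenated (22 bytes): F3 86 9F 8E E2 8B A3 EB 9F 8B F0 9F 98 81 F4 8C 8B AA F2 8F 81 A9.

F3 86 9F 8E E2 8B A3 EB 9F 8B F0 9F 98 81 F4 8C 8B AA F2 8F 81 A9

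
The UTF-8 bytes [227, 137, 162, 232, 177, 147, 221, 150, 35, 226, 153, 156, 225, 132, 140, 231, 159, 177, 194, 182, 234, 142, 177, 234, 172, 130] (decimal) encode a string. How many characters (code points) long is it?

10

Byte at offset 0: 0xE3 = 11100011 → 3-byte char (#1). Advance 3.
Byte at offset 3: 0xE8 = 11101000 → 3-byte char (#2). Advance 3.
Byte at offset 6: 0xDD = 11011101 → 2-byte char (#3). Advance 2.
Byte at offset 8: 0x23 = 00100011 → 1-byte char (#4). Advance 1.
Byte at offset 9: 0xE2 = 11100010 → 3-byte char (#5). Advance 3.
Byte at offset 12: 0xE1 = 11100001 → 3-byte char (#6). Advance 3.
Byte at offset 15: 0xE7 = 11100111 → 3-byte char (#7). Advance 3.
Byte at offset 18: 0xC2 = 11000010 → 2-byte char (#8). Advance 2.
Byte at offset 20: 0xEA = 11101010 → 3-byte char (#9). Advance 3.
Byte at offset 23: 0xEA = 11101010 → 3-byte char (#10). Advance 3.
Reached end at offset 26 after 10 code points.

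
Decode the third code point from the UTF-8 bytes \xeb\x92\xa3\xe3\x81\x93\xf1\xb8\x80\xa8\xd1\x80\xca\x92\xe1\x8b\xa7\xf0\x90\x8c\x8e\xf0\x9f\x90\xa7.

Offset 0: leading byte 0xEB = 11101011 → 3-byte char #1 = EB 92 A3.
Offset 3: leading byte 0xE3 = 11100011 → 3-byte char #2 = E3 81 93.
Offset 6: leading byte 0xF1 = 11110001 → 4-byte char #3 = F1 B8 80 A8.
Leading byte 0xF1 = 11110001 matches 11110xxx → 4-byte sequence.
Byte 1: 0xF1 = 11110001, payload 001 (3 bits).
Byte 2: 0xB8 = 10111000 (10xxxxxx ✓), payload 111000.
Byte 3: 0x80 = 10000000 (10xxxxxx ✓), payload 000000.
Byte 4: 0xA8 = 10101000 (10xxxxxx ✓), payload 101000.
Concatenate: 001111000000000101000 = 0x78028 (21 bits → U+78028).

U+78028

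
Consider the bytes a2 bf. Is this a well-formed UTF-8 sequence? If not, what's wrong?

invalid (continuation byte with no leading byte)

Byte 0xA2 = 10100010 has the form 10xxxxxx — a continuation byte — but there is no preceding leading byte.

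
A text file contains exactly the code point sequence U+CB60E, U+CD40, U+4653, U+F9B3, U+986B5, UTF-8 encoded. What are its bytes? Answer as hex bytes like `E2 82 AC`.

F3 8B 98 8E EC B5 80 E4 99 93 EF A6 B3 F2 98 9A B5

U+CB60E: 4-byte form → F3 8B 98 8E.
U+CD40: 3-byte form → EC B5 80.
U+4653: 3-byte form → E4 99 93.
U+F9B3: 3-byte form → EF A6 B3.
U+986B5: 4-byte form → F2 98 9A B5.
Concatenated (17 bytes): F3 8B 98 8E EC B5 80 E4 99 93 EF A6 B3 F2 98 9A B5.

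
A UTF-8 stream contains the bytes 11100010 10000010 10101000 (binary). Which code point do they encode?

U+20A8

Leading byte 0xE2 = 11100010 matches 1110xxxx → 3-byte sequence.
Byte 1: 0xE2 = 11100010, payload 0010 (4 bits).
Byte 2: 0x82 = 10000010 (10xxxxxx ✓), payload 000010.
Byte 3: 0xA8 = 10101000 (10xxxxxx ✓), payload 101000.
Concatenate: 0010000010101000 = 0x20A8 (16 bits → U+20A8).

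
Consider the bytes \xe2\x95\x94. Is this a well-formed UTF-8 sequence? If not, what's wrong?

Leading byte 0xE2 = 11100010 → 3-byte form.
Continuation bytes 0x95=10010101, 0x94=10010100 all match 10xxxxxx.
Decoded value 0x2554 is ≥ 0x800 (shortest form) and not a surrogate.

valid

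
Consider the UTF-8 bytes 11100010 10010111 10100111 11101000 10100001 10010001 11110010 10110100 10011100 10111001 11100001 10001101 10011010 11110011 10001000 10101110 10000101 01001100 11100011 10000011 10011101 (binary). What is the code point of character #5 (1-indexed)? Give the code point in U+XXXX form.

U+C8B85

Offset 0: leading byte 0xE2 = 11100010 → 3-byte char #1 = E2 97 A7.
Offset 3: leading byte 0xE8 = 11101000 → 3-byte char #2 = E8 A1 91.
Offset 6: leading byte 0xF2 = 11110010 → 4-byte char #3 = F2 B4 9C B9.
Offset 10: leading byte 0xE1 = 11100001 → 3-byte char #4 = E1 8D 9A.
Offset 13: leading byte 0xF3 = 11110011 → 4-byte char #5 = F3 88 AE 85.
Leading byte 0xF3 = 11110011 matches 11110xxx → 4-byte sequence.
Byte 1: 0xF3 = 11110011, payload 011 (3 bits).
Byte 2: 0x88 = 10001000 (10xxxxxx ✓), payload 001000.
Byte 3: 0xAE = 10101110 (10xxxxxx ✓), payload 101110.
Byte 4: 0x85 = 10000101 (10xxxxxx ✓), payload 000101.
Concatenate: 011001000101110000101 = 0xC8B85 (21 bits → U+C8B85).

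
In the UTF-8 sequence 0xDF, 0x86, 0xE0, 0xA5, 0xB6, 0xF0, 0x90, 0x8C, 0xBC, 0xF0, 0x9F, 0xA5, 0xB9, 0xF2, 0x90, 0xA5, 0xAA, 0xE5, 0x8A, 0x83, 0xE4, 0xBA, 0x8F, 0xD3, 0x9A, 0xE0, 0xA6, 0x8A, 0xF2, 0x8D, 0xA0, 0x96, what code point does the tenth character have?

Offset 0: leading byte 0xDF = 11011111 → 2-byte char #1 = DF 86.
Offset 2: leading byte 0xE0 = 11100000 → 3-byte char #2 = E0 A5 B6.
Offset 5: leading byte 0xF0 = 11110000 → 4-byte char #3 = F0 90 8C BC.
Offset 9: leading byte 0xF0 = 11110000 → 4-byte char #4 = F0 9F A5 B9.
Offset 13: leading byte 0xF2 = 11110010 → 4-byte char #5 = F2 90 A5 AA.
Offset 17: leading byte 0xE5 = 11100101 → 3-byte char #6 = E5 8A 83.
Offset 20: leading byte 0xE4 = 11100100 → 3-byte char #7 = E4 BA 8F.
Offset 23: leading byte 0xD3 = 11010011 → 2-byte char #8 = D3 9A.
Offset 25: leading byte 0xE0 = 11100000 → 3-byte char #9 = E0 A6 8A.
Offset 28: leading byte 0xF2 = 11110010 → 4-byte char #10 = F2 8D A0 96.
Leading byte 0xF2 = 11110010 matches 11110xxx → 4-byte sequence.
Byte 1: 0xF2 = 11110010, payload 010 (3 bits).
Byte 2: 0x8D = 10001101 (10xxxxxx ✓), payload 001101.
Byte 3: 0xA0 = 10100000 (10xxxxxx ✓), payload 100000.
Byte 4: 0x96 = 10010110 (10xxxxxx ✓), payload 010110.
Concatenate: 010001101100000010110 = 0x8D816 (21 bits → U+8D816).

U+8D816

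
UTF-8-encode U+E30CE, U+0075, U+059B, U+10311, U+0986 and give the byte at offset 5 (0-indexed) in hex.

0xD6

U+E30CE → 4-byte form F3 A3 83 8E at offsets 0–3.
U+0075 → 1-byte form 75 at offsets 4–4.
U+059B → 2-byte form D6 9B at offsets 5–6.
Offset 5 falls in char 3's range; it's byte 1 of D6 9B = 0xD6.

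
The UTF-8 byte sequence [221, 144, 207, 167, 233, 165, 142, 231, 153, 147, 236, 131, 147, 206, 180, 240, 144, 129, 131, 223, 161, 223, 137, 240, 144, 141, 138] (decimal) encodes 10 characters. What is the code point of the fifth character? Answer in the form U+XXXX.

U+C0D3

Offset 0: leading byte 0xDD = 11011101 → 2-byte char #1 = DD 90.
Offset 2: leading byte 0xCF = 11001111 → 2-byte char #2 = CF A7.
Offset 4: leading byte 0xE9 = 11101001 → 3-byte char #3 = E9 A5 8E.
Offset 7: leading byte 0xE7 = 11100111 → 3-byte char #4 = E7 99 93.
Offset 10: leading byte 0xEC = 11101100 → 3-byte char #5 = EC 83 93.
Leading byte 0xEC = 11101100 matches 1110xxxx → 3-byte sequence.
Byte 1: 0xEC = 11101100, payload 1100 (4 bits).
Byte 2: 0x83 = 10000011 (10xxxxxx ✓), payload 000011.
Byte 3: 0x93 = 10010011 (10xxxxxx ✓), payload 010011.
Concatenate: 1100000011010011 = 0xC0D3 (16 bits → U+C0D3).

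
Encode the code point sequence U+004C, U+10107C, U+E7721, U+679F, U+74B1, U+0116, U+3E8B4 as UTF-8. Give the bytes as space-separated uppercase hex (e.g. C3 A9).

4C F4 81 81 BC F3 A7 9C A1 E6 9E 9F E7 92 B1 C4 96 F0 BE A2 B4

U+004C: 1-byte form → 4C.
U+10107C: 4-byte form → F4 81 81 BC.
U+E7721: 4-byte form → F3 A7 9C A1.
U+679F: 3-byte form → E6 9E 9F.
U+74B1: 3-byte form → E7 92 B1.
U+0116: 2-byte form → C4 96.
U+3E8B4: 4-byte form → F0 BE A2 B4.
Concatenated (21 bytes): 4C F4 81 81 BC F3 A7 9C A1 E6 9E 9F E7 92 B1 C4 96 F0 BE A2 B4.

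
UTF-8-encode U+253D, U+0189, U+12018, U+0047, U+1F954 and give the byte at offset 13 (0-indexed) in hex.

0x94

U+253D → 3-byte form E2 94 BD at offsets 0–2.
U+0189 → 2-byte form C6 89 at offsets 3–4.
U+12018 → 4-byte form F0 92 80 98 at offsets 5–8.
U+0047 → 1-byte form 47 at offsets 9–9.
U+1F954 → 4-byte form F0 9F A5 94 at offsets 10–13.
Offset 13 falls in char 5's range; it's byte 4 of F0 9F A5 94 = 0x94.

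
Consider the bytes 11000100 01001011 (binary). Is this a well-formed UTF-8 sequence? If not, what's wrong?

Leading byte 0xC4 = 11000100 → 2-byte form.
Byte 2 is 0x4B = 01001011, which is not 10xxxxxx — expected a continuation byte.

invalid (non-continuation byte where continuation expected)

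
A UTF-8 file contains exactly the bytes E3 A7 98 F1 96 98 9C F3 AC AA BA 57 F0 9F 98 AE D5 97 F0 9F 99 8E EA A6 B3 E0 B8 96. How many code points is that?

9

Byte at offset 0: 0xE3 = 11100011 → 3-byte char (#1). Advance 3.
Byte at offset 3: 0xF1 = 11110001 → 4-byte char (#2). Advance 4.
Byte at offset 7: 0xF3 = 11110011 → 4-byte char (#3). Advance 4.
Byte at offset 11: 0x57 = 01010111 → 1-byte char (#4). Advance 1.
Byte at offset 12: 0xF0 = 11110000 → 4-byte char (#5). Advance 4.
Byte at offset 16: 0xD5 = 11010101 → 2-byte char (#6). Advance 2.
Byte at offset 18: 0xF0 = 11110000 → 4-byte char (#7). Advance 4.
Byte at offset 22: 0xEA = 11101010 → 3-byte char (#8). Advance 3.
Byte at offset 25: 0xE0 = 11100000 → 3-byte char (#9). Advance 3.
Reached end at offset 28 after 9 code points.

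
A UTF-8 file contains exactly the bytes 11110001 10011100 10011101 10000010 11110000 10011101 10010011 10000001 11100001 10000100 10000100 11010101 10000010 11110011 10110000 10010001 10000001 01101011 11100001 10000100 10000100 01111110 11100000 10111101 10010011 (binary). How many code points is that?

Byte at offset 0: 0xF1 = 11110001 → 4-byte char (#1). Advance 4.
Byte at offset 4: 0xF0 = 11110000 → 4-byte char (#2). Advance 4.
Byte at offset 8: 0xE1 = 11100001 → 3-byte char (#3). Advance 3.
Byte at offset 11: 0xD5 = 11010101 → 2-byte char (#4). Advance 2.
Byte at offset 13: 0xF3 = 11110011 → 4-byte char (#5). Advance 4.
Byte at offset 17: 0x6B = 01101011 → 1-byte char (#6). Advance 1.
Byte at offset 18: 0xE1 = 11100001 → 3-byte char (#7). Advance 3.
Byte at offset 21: 0x7E = 01111110 → 1-byte char (#8). Advance 1.
Byte at offset 22: 0xE0 = 11100000 → 3-byte char (#9). Advance 3.
Reached end at offset 25 after 9 code points.

9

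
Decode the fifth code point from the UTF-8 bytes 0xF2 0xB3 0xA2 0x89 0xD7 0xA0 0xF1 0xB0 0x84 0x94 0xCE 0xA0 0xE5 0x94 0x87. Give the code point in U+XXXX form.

Offset 0: leading byte 0xF2 = 11110010 → 4-byte char #1 = F2 B3 A2 89.
Offset 4: leading byte 0xD7 = 11010111 → 2-byte char #2 = D7 A0.
Offset 6: leading byte 0xF1 = 11110001 → 4-byte char #3 = F1 B0 84 94.
Offset 10: leading byte 0xCE = 11001110 → 2-byte char #4 = CE A0.
Offset 12: leading byte 0xE5 = 11100101 → 3-byte char #5 = E5 94 87.
Leading byte 0xE5 = 11100101 matches 1110xxxx → 3-byte sequence.
Byte 1: 0xE5 = 11100101, payload 0101 (4 bits).
Byte 2: 0x94 = 10010100 (10xxxxxx ✓), payload 010100.
Byte 3: 0x87 = 10000111 (10xxxxxx ✓), payload 000111.
Concatenate: 0101010100000111 = 0x5507 (16 bits → U+5507).

U+5507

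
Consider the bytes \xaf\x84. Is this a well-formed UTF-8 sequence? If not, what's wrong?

invalid (continuation byte with no leading byte)

Byte 0xAF = 10101111 has the form 10xxxxxx — a continuation byte — but there is no preceding leading byte.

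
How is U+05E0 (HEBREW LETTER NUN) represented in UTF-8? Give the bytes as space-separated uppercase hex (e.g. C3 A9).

D7 A0

U+05E0 = 0x5E0 = 1504 decimal. In range U+0080–U+07FF → 2-byte form: 110xxxxx 10xxxxxx.
Binary (11 bits): 10111100000.
Split 5+6: 10111 | 100000.
Byte 1: 11010111 = 0xD7.
Byte 2: 10100000 = 0xA0.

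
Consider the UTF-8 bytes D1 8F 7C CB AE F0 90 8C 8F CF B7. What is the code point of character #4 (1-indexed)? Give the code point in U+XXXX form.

U+1030F

Offset 0: leading byte 0xD1 = 11010001 → 2-byte char #1 = D1 8F.
Offset 2: leading byte 0x7C = 01111100 → 1-byte char #2 = 7C.
Offset 3: leading byte 0xCB = 11001011 → 2-byte char #3 = CB AE.
Offset 5: leading byte 0xF0 = 11110000 → 4-byte char #4 = F0 90 8C 8F.
Leading byte 0xF0 = 11110000 matches 11110xxx → 4-byte sequence.
Byte 1: 0xF0 = 11110000, payload 000 (3 bits).
Byte 2: 0x90 = 10010000 (10xxxxxx ✓), payload 010000.
Byte 3: 0x8C = 10001100 (10xxxxxx ✓), payload 001100.
Byte 4: 0x8F = 10001111 (10xxxxxx ✓), payload 001111.
Concatenate: 000010000001100001111 = 0x1030F (21 bits → U+1030F).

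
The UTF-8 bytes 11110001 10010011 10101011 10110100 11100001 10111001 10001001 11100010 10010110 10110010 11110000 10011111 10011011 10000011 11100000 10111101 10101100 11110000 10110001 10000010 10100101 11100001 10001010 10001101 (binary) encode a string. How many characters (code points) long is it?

7

Byte at offset 0: 0xF1 = 11110001 → 4-byte char (#1). Advance 4.
Byte at offset 4: 0xE1 = 11100001 → 3-byte char (#2). Advance 3.
Byte at offset 7: 0xE2 = 11100010 → 3-byte char (#3). Advance 3.
Byte at offset 10: 0xF0 = 11110000 → 4-byte char (#4). Advance 4.
Byte at offset 14: 0xE0 = 11100000 → 3-byte char (#5). Advance 3.
Byte at offset 17: 0xF0 = 11110000 → 4-byte char (#6). Advance 4.
Byte at offset 21: 0xE1 = 11100001 → 3-byte char (#7). Advance 3.
Reached end at offset 24 after 7 code points.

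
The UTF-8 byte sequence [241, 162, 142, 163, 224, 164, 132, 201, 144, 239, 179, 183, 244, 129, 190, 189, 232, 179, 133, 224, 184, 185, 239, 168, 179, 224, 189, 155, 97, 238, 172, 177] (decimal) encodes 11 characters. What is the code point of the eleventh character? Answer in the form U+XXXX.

Offset 0: leading byte 0xF1 = 11110001 → 4-byte char #1 = F1 A2 8E A3.
Offset 4: leading byte 0xE0 = 11100000 → 3-byte char #2 = E0 A4 84.
Offset 7: leading byte 0xC9 = 11001001 → 2-byte char #3 = C9 90.
Offset 9: leading byte 0xEF = 11101111 → 3-byte char #4 = EF B3 B7.
Offset 12: leading byte 0xF4 = 11110100 → 4-byte char #5 = F4 81 BE BD.
Offset 16: leading byte 0xE8 = 11101000 → 3-byte char #6 = E8 B3 85.
Offset 19: leading byte 0xE0 = 11100000 → 3-byte char #7 = E0 B8 B9.
Offset 22: leading byte 0xEF = 11101111 → 3-byte char #8 = EF A8 B3.
Offset 25: leading byte 0xE0 = 11100000 → 3-byte char #9 = E0 BD 9B.
Offset 28: leading byte 0x61 = 01100001 → 1-byte char #10 = 61.
Offset 29: leading byte 0xEE = 11101110 → 3-byte char #11 = EE AC B1.
Leading byte 0xEE = 11101110 matches 1110xxxx → 3-byte sequence.
Byte 1: 0xEE = 11101110, payload 1110 (4 bits).
Byte 2: 0xAC = 10101100 (10xxxxxx ✓), payload 101100.
Byte 3: 0xB1 = 10110001 (10xxxxxx ✓), payload 110001.
Concatenate: 1110101100110001 = 0xEB31 (16 bits → U+EB31).

U+EB31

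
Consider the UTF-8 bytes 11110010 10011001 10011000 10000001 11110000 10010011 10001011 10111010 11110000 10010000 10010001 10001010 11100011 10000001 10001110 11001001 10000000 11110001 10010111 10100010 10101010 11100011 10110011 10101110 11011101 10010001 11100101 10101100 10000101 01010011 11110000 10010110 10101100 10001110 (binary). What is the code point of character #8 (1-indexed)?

U+0751

Offset 0: leading byte 0xF2 = 11110010 → 4-byte char #1 = F2 99 98 81.
Offset 4: leading byte 0xF0 = 11110000 → 4-byte char #2 = F0 93 8B BA.
Offset 8: leading byte 0xF0 = 11110000 → 4-byte char #3 = F0 90 91 8A.
Offset 12: leading byte 0xE3 = 11100011 → 3-byte char #4 = E3 81 8E.
Offset 15: leading byte 0xC9 = 11001001 → 2-byte char #5 = C9 80.
Offset 17: leading byte 0xF1 = 11110001 → 4-byte char #6 = F1 97 A2 AA.
Offset 21: leading byte 0xE3 = 11100011 → 3-byte char #7 = E3 B3 AE.
Offset 24: leading byte 0xDD = 11011101 → 2-byte char #8 = DD 91.
Leading byte 0xDD = 11011101 matches 110xxxxx → 2-byte sequence.
Byte 1: 0xDD = 11011101, payload 11101 (5 bits).
Byte 2: 0x91 = 10010001 (10xxxxxx ✓), payload 010001.
Concatenate: 11101010001 = 0x751 (11 bits → U+0751).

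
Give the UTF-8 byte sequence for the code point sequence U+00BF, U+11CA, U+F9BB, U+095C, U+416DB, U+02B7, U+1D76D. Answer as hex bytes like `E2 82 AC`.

U+00BF: 2-byte form → C2 BF.
U+11CA: 3-byte form → E1 87 8A.
U+F9BB: 3-byte form → EF A6 BB.
U+095C: 3-byte form → E0 A5 9C.
U+416DB: 4-byte form → F1 81 9B 9B.
U+02B7: 2-byte form → CA B7.
U+1D76D: 4-byte form → F0 9D 9D AD.
Concatenated (21 bytes): C2 BF E1 87 8A EF A6 BB E0 A5 9C F1 81 9B 9B CA B7 F0 9D 9D AD.

C2 BF E1 87 8A EF A6 BB E0 A5 9C F1 81 9B 9B CA B7 F0 9D 9D AD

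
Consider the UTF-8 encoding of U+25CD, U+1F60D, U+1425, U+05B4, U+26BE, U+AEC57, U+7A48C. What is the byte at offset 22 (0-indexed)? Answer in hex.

U+25CD → 3-byte form E2 97 8D at offsets 0–2.
U+1F60D → 4-byte form F0 9F 98 8D at offsets 3–6.
U+1425 → 3-byte form E1 90 A5 at offsets 7–9.
U+05B4 → 2-byte form D6 B4 at offsets 10–11.
U+26BE → 3-byte form E2 9A BE at offsets 12–14.
U+AEC57 → 4-byte form F2 AE B1 97 at offsets 15–18.
U+7A48C → 4-byte form F1 BA 92 8C at offsets 19–22.
Offset 22 falls in char 7's range; it's byte 4 of F1 BA 92 8C = 0x8C.

0x8C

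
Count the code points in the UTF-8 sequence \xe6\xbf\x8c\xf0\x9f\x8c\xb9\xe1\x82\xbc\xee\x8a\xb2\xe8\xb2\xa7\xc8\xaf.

Byte at offset 0: 0xE6 = 11100110 → 3-byte char (#1). Advance 3.
Byte at offset 3: 0xF0 = 11110000 → 4-byte char (#2). Advance 4.
Byte at offset 7: 0xE1 = 11100001 → 3-byte char (#3). Advance 3.
Byte at offset 10: 0xEE = 11101110 → 3-byte char (#4). Advance 3.
Byte at offset 13: 0xE8 = 11101000 → 3-byte char (#5). Advance 3.
Byte at offset 16: 0xC8 = 11001000 → 2-byte char (#6). Advance 2.
Reached end at offset 18 after 6 code points.

6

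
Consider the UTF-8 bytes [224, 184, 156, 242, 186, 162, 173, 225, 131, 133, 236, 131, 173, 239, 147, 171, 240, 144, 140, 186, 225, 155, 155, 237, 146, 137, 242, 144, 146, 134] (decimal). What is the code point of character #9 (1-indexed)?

U+90486

Offset 0: leading byte 0xE0 = 11100000 → 3-byte char #1 = E0 B8 9C.
Offset 3: leading byte 0xF2 = 11110010 → 4-byte char #2 = F2 BA A2 AD.
Offset 7: leading byte 0xE1 = 11100001 → 3-byte char #3 = E1 83 85.
Offset 10: leading byte 0xEC = 11101100 → 3-byte char #4 = EC 83 AD.
Offset 13: leading byte 0xEF = 11101111 → 3-byte char #5 = EF 93 AB.
Offset 16: leading byte 0xF0 = 11110000 → 4-byte char #6 = F0 90 8C BA.
Offset 20: leading byte 0xE1 = 11100001 → 3-byte char #7 = E1 9B 9B.
Offset 23: leading byte 0xED = 11101101 → 3-byte char #8 = ED 92 89.
Offset 26: leading byte 0xF2 = 11110010 → 4-byte char #9 = F2 90 92 86.
Leading byte 0xF2 = 11110010 matches 11110xxx → 4-byte sequence.
Byte 1: 0xF2 = 11110010, payload 010 (3 bits).
Byte 2: 0x90 = 10010000 (10xxxxxx ✓), payload 010000.
Byte 3: 0x92 = 10010010 (10xxxxxx ✓), payload 010010.
Byte 4: 0x86 = 10000110 (10xxxxxx ✓), payload 000110.
Concatenate: 010010000010010000110 = 0x90486 (21 bits → U+90486).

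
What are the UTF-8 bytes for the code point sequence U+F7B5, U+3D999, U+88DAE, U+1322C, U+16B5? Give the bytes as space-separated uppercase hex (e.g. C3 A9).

U+F7B5: 3-byte form → EF 9E B5.
U+3D999: 4-byte form → F0 BD A6 99.
U+88DAE: 4-byte form → F2 88 B6 AE.
U+1322C: 4-byte form → F0 93 88 AC.
U+16B5: 3-byte form → E1 9A B5.
Concatenated (18 bytes): EF 9E B5 F0 BD A6 99 F2 88 B6 AE F0 93 88 AC E1 9A B5.

EF 9E B5 F0 BD A6 99 F2 88 B6 AE F0 93 88 AC E1 9A B5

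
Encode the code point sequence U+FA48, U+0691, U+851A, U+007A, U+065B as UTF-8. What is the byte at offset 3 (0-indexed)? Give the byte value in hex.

0xDA

U+FA48 → 3-byte form EF A9 88 at offsets 0–2.
U+0691 → 2-byte form DA 91 at offsets 3–4.
Offset 3 falls in char 2's range; it's byte 1 of DA 91 = 0xDA.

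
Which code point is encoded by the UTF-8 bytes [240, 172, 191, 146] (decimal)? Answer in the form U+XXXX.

Leading byte 0xF0 = 11110000 matches 11110xxx → 4-byte sequence.
Byte 1: 0xF0 = 11110000, payload 000 (3 bits).
Byte 2: 0xAC = 10101100 (10xxxxxx ✓), payload 101100.
Byte 3: 0xBF = 10111111 (10xxxxxx ✓), payload 111111.
Byte 4: 0x92 = 10010010 (10xxxxxx ✓), payload 010010.
Concatenate: 000101100111111010010 = 0x2CFD2 (21 bits → U+2CFD2).

U+2CFD2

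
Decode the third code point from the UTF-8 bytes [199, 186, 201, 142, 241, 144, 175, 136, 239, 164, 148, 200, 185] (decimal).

U+50BC8

Offset 0: leading byte 0xC7 = 11000111 → 2-byte char #1 = C7 BA.
Offset 2: leading byte 0xC9 = 11001001 → 2-byte char #2 = C9 8E.
Offset 4: leading byte 0xF1 = 11110001 → 4-byte char #3 = F1 90 AF 88.
Leading byte 0xF1 = 11110001 matches 11110xxx → 4-byte sequence.
Byte 1: 0xF1 = 11110001, payload 001 (3 bits).
Byte 2: 0x90 = 10010000 (10xxxxxx ✓), payload 010000.
Byte 3: 0xAF = 10101111 (10xxxxxx ✓), payload 101111.
Byte 4: 0x88 = 10001000 (10xxxxxx ✓), payload 001000.
Concatenate: 001010000101111001000 = 0x50BC8 (21 bits → U+50BC8).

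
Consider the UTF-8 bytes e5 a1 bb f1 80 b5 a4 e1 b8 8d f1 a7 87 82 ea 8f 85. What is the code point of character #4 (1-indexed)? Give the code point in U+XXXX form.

Offset 0: leading byte 0xE5 = 11100101 → 3-byte char #1 = E5 A1 BB.
Offset 3: leading byte 0xF1 = 11110001 → 4-byte char #2 = F1 80 B5 A4.
Offset 7: leading byte 0xE1 = 11100001 → 3-byte char #3 = E1 B8 8D.
Offset 10: leading byte 0xF1 = 11110001 → 4-byte char #4 = F1 A7 87 82.
Leading byte 0xF1 = 11110001 matches 11110xxx → 4-byte sequence.
Byte 1: 0xF1 = 11110001, payload 001 (3 bits).
Byte 2: 0xA7 = 10100111 (10xxxxxx ✓), payload 100111.
Byte 3: 0x87 = 10000111 (10xxxxxx ✓), payload 000111.
Byte 4: 0x82 = 10000010 (10xxxxxx ✓), payload 000010.
Concatenate: 001100111000111000010 = 0x671C2 (21 bits → U+671C2).

U+671C2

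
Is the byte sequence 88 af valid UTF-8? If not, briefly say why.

Byte 0x88 = 10001000 has the form 10xxxxxx — a continuation byte — but there is no preceding leading byte.

invalid (continuation byte with no leading byte)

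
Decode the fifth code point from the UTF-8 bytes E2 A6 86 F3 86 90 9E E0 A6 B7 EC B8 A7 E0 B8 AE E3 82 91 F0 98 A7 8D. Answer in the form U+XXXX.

Offset 0: leading byte 0xE2 = 11100010 → 3-byte char #1 = E2 A6 86.
Offset 3: leading byte 0xF3 = 11110011 → 4-byte char #2 = F3 86 90 9E.
Offset 7: leading byte 0xE0 = 11100000 → 3-byte char #3 = E0 A6 B7.
Offset 10: leading byte 0xEC = 11101100 → 3-byte char #4 = EC B8 A7.
Offset 13: leading byte 0xE0 = 11100000 → 3-byte char #5 = E0 B8 AE.
Leading byte 0xE0 = 11100000 matches 1110xxxx → 3-byte sequence.
Byte 1: 0xE0 = 11100000, payload 0000 (4 bits).
Byte 2: 0xB8 = 10111000 (10xxxxxx ✓), payload 111000.
Byte 3: 0xAE = 10101110 (10xxxxxx ✓), payload 101110.
Concatenate: 0000111000101110 = 0xE2E (16 bits → U+0E2E).

U+0E2E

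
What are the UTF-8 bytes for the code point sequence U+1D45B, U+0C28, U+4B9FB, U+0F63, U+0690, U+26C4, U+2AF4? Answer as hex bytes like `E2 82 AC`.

U+1D45B: 4-byte form → F0 9D 91 9B.
U+0C28: 3-byte form → E0 B0 A8.
U+4B9FB: 4-byte form → F1 8B A7 BB.
U+0F63: 3-byte form → E0 BD A3.
U+0690: 2-byte form → DA 90.
U+26C4: 3-byte form → E2 9B 84.
U+2AF4: 3-byte form → E2 AB B4.
Concatenated (22 bytes): F0 9D 91 9B E0 B0 A8 F1 8B A7 BB E0 BD A3 DA 90 E2 9B 84 E2 AB B4.

F0 9D 91 9B E0 B0 A8 F1 8B A7 BB E0 BD A3 DA 90 E2 9B 84 E2 AB B4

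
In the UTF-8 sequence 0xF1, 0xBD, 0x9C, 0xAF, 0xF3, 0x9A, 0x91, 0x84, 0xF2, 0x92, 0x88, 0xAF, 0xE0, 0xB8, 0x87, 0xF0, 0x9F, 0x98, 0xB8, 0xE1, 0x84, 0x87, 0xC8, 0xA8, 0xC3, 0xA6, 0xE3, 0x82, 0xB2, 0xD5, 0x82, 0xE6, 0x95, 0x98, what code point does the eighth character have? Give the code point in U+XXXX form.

Offset 0: leading byte 0xF1 = 11110001 → 4-byte char #1 = F1 BD 9C AF.
Offset 4: leading byte 0xF3 = 11110011 → 4-byte char #2 = F3 9A 91 84.
Offset 8: leading byte 0xF2 = 11110010 → 4-byte char #3 = F2 92 88 AF.
Offset 12: leading byte 0xE0 = 11100000 → 3-byte char #4 = E0 B8 87.
Offset 15: leading byte 0xF0 = 11110000 → 4-byte char #5 = F0 9F 98 B8.
Offset 19: leading byte 0xE1 = 11100001 → 3-byte char #6 = E1 84 87.
Offset 22: leading byte 0xC8 = 11001000 → 2-byte char #7 = C8 A8.
Offset 24: leading byte 0xC3 = 11000011 → 2-byte char #8 = C3 A6.
Leading byte 0xC3 = 11000011 matches 110xxxxx → 2-byte sequence.
Byte 1: 0xC3 = 11000011, payload 00011 (5 bits).
Byte 2: 0xA6 = 10100110 (10xxxxxx ✓), payload 100110.
Concatenate: 00011100110 = 0xE6 (11 bits → U+00E6).

U+00E6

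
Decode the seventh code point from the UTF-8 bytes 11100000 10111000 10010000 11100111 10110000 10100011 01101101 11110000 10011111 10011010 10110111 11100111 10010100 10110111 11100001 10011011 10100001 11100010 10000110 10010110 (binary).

U+2196

Offset 0: leading byte 0xE0 = 11100000 → 3-byte char #1 = E0 B8 90.
Offset 3: leading byte 0xE7 = 11100111 → 3-byte char #2 = E7 B0 A3.
Offset 6: leading byte 0x6D = 01101101 → 1-byte char #3 = 6D.
Offset 7: leading byte 0xF0 = 11110000 → 4-byte char #4 = F0 9F 9A B7.
Offset 11: leading byte 0xE7 = 11100111 → 3-byte char #5 = E7 94 B7.
Offset 14: leading byte 0xE1 = 11100001 → 3-byte char #6 = E1 9B A1.
Offset 17: leading byte 0xE2 = 11100010 → 3-byte char #7 = E2 86 96.
Leading byte 0xE2 = 11100010 matches 1110xxxx → 3-byte sequence.
Byte 1: 0xE2 = 11100010, payload 0010 (4 bits).
Byte 2: 0x86 = 10000110 (10xxxxxx ✓), payload 000110.
Byte 3: 0x96 = 10010110 (10xxxxxx ✓), payload 010110.
Concatenate: 0010000110010110 = 0x2196 (16 bits → U+2196).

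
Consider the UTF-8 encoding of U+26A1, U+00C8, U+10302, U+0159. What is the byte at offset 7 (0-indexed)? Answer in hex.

0x8C

U+26A1 → 3-byte form E2 9A A1 at offsets 0–2.
U+00C8 → 2-byte form C3 88 at offsets 3–4.
U+10302 → 4-byte form F0 90 8C 82 at offsets 5–8.
Offset 7 falls in char 3's range; it's byte 3 of F0 90 8C 82 = 0x8C.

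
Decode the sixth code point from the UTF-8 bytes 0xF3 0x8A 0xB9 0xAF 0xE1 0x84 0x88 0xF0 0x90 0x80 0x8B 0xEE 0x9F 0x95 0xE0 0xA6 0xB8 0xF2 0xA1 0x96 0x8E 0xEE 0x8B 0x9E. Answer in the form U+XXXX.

U+A158E

Offset 0: leading byte 0xF3 = 11110011 → 4-byte char #1 = F3 8A B9 AF.
Offset 4: leading byte 0xE1 = 11100001 → 3-byte char #2 = E1 84 88.
Offset 7: leading byte 0xF0 = 11110000 → 4-byte char #3 = F0 90 80 8B.
Offset 11: leading byte 0xEE = 11101110 → 3-byte char #4 = EE 9F 95.
Offset 14: leading byte 0xE0 = 11100000 → 3-byte char #5 = E0 A6 B8.
Offset 17: leading byte 0xF2 = 11110010 → 4-byte char #6 = F2 A1 96 8E.
Leading byte 0xF2 = 11110010 matches 11110xxx → 4-byte sequence.
Byte 1: 0xF2 = 11110010, payload 010 (3 bits).
Byte 2: 0xA1 = 10100001 (10xxxxxx ✓), payload 100001.
Byte 3: 0x96 = 10010110 (10xxxxxx ✓), payload 010110.
Byte 4: 0x8E = 10001110 (10xxxxxx ✓), payload 001110.
Concatenate: 010100001010110001110 = 0xA158E (21 bits → U+A158E).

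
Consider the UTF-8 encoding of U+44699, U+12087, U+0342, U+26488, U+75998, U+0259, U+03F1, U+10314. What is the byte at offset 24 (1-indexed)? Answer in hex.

1-indexed offset 24 is 0-indexed offset 23.
U+44699 → 4-byte form F1 84 9A 99 at offsets 0–3.
U+12087 → 4-byte form F0 92 82 87 at offsets 4–7.
U+0342 → 2-byte form CD 82 at offsets 8–9.
U+26488 → 4-byte form F0 A6 92 88 at offsets 10–13.
U+75998 → 4-byte form F1 B5 A6 98 at offsets 14–17.
U+0259 → 2-byte form C9 99 at offsets 18–19.
U+03F1 → 2-byte form CF B1 at offsets 20–21.
U+10314 → 4-byte form F0 90 8C 94 at offsets 22–25.
Offset 23 falls in char 8's range; it's byte 2 of F0 90 8C 94 = 0x90.

0x90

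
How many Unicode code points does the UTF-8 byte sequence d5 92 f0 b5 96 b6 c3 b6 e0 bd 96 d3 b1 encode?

Byte at offset 0: 0xD5 = 11010101 → 2-byte char (#1). Advance 2.
Byte at offset 2: 0xF0 = 11110000 → 4-byte char (#2). Advance 4.
Byte at offset 6: 0xC3 = 11000011 → 2-byte char (#3). Advance 2.
Byte at offset 8: 0xE0 = 11100000 → 3-byte char (#4). Advance 3.
Byte at offset 11: 0xD3 = 11010011 → 2-byte char (#5). Advance 2.
Reached end at offset 13 after 5 code points.

5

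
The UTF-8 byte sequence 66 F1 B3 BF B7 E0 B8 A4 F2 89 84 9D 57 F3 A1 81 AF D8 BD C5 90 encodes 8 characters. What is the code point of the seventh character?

U+063D

Offset 0: leading byte 0x66 = 01100110 → 1-byte char #1 = 66.
Offset 1: leading byte 0xF1 = 11110001 → 4-byte char #2 = F1 B3 BF B7.
Offset 5: leading byte 0xE0 = 11100000 → 3-byte char #3 = E0 B8 A4.
Offset 8: leading byte 0xF2 = 11110010 → 4-byte char #4 = F2 89 84 9D.
Offset 12: leading byte 0x57 = 01010111 → 1-byte char #5 = 57.
Offset 13: leading byte 0xF3 = 11110011 → 4-byte char #6 = F3 A1 81 AF.
Offset 17: leading byte 0xD8 = 11011000 → 2-byte char #7 = D8 BD.
Leading byte 0xD8 = 11011000 matches 110xxxxx → 2-byte sequence.
Byte 1: 0xD8 = 11011000, payload 11000 (5 bits).
Byte 2: 0xBD = 10111101 (10xxxxxx ✓), payload 111101.
Concatenate: 11000111101 = 0x63D (11 bits → U+063D).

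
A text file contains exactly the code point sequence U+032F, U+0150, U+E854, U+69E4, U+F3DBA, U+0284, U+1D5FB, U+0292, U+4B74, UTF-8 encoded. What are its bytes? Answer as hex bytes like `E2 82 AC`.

CC AF C5 90 EE A1 94 E6 A7 A4 F3 B3 B6 BA CA 84 F0 9D 97 BB CA 92 E4 AD B4

U+032F: 2-byte form → CC AF.
U+0150: 2-byte form → C5 90.
U+E854: 3-byte form → EE A1 94.
U+69E4: 3-byte form → E6 A7 A4.
U+F3DBA: 4-byte form → F3 B3 B6 BA.
U+0284: 2-byte form → CA 84.
U+1D5FB: 4-byte form → F0 9D 97 BB.
U+0292: 2-byte form → CA 92.
U+4B74: 3-byte form → E4 AD B4.
Concatenated (25 bytes): CC AF C5 90 EE A1 94 E6 A7 A4 F3 B3 B6 BA CA 84 F0 9D 97 BB CA 92 E4 AD B4.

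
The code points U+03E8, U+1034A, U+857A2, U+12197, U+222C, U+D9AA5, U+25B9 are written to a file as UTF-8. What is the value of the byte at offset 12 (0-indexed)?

0x86

U+03E8 → 2-byte form CF A8 at offsets 0–1.
U+1034A → 4-byte form F0 90 8D 8A at offsets 2–5.
U+857A2 → 4-byte form F2 85 9E A2 at offsets 6–9.
U+12197 → 4-byte form F0 92 86 97 at offsets 10–13.
Offset 12 falls in char 4's range; it's byte 3 of F0 92 86 97 = 0x86.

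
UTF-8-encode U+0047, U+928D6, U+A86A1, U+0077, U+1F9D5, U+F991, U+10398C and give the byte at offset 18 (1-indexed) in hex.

0xF4

1-indexed offset 18 is 0-indexed offset 17.
U+0047 → 1-byte form 47 at offsets 0–0.
U+928D6 → 4-byte form F2 92 A3 96 at offsets 1–4.
U+A86A1 → 4-byte form F2 A8 9A A1 at offsets 5–8.
U+0077 → 1-byte form 77 at offsets 9–9.
U+1F9D5 → 4-byte form F0 9F A7 95 at offsets 10–13.
U+F991 → 3-byte form EF A6 91 at offsets 14–16.
U+10398C → 4-byte form F4 83 A6 8C at offsets 17–20.
Offset 17 falls in char 7's range; it's byte 1 of F4 83 A6 8C = 0xF4.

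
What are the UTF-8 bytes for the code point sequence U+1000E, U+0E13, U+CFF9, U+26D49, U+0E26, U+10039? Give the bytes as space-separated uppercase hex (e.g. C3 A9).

U+1000E: 4-byte form → F0 90 80 8E.
U+0E13: 3-byte form → E0 B8 93.
U+CFF9: 3-byte form → EC BF B9.
U+26D49: 4-byte form → F0 A6 B5 89.
U+0E26: 3-byte form → E0 B8 A6.
U+10039: 4-byte form → F0 90 80 B9.
Concatenated (21 bytes): F0 90 80 8E E0 B8 93 EC BF B9 F0 A6 B5 89 E0 B8 A6 F0 90 80 B9.

F0 90 80 8E E0 B8 93 EC BF B9 F0 A6 B5 89 E0 B8 A6 F0 90 80 B9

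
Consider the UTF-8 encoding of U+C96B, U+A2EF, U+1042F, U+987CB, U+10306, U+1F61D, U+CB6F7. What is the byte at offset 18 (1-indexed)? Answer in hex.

1-indexed offset 18 is 0-indexed offset 17.
U+C96B → 3-byte form EC A5 AB at offsets 0–2.
U+A2EF → 3-byte form EA 8B AF at offsets 3–5.
U+1042F → 4-byte form F0 90 90 AF at offsets 6–9.
U+987CB → 4-byte form F2 98 9F 8B at offsets 10–13.
U+10306 → 4-byte form F0 90 8C 86 at offsets 14–17.
Offset 17 falls in char 5's range; it's byte 4 of F0 90 8C 86 = 0x86.

0x86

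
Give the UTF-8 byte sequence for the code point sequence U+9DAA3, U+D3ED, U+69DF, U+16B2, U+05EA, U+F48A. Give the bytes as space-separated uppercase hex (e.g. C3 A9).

U+9DAA3: 4-byte form → F2 9D AA A3.
U+D3ED: 3-byte form → ED 8F AD.
U+69DF: 3-byte form → E6 A7 9F.
U+16B2: 3-byte form → E1 9A B2.
U+05EA: 2-byte form → D7 AA.
U+F48A: 3-byte form → EF 92 8A.
Concatenated (18 bytes): F2 9D AA A3 ED 8F AD E6 A7 9F E1 9A B2 D7 AA EF 92 8A.

F2 9D AA A3 ED 8F AD E6 A7 9F E1 9A B2 D7 AA EF 92 8A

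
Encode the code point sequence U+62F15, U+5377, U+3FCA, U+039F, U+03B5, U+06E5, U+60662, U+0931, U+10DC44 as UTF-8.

F1 A2 BC 95 E5 8D B7 E3 BF 8A CE 9F CE B5 DB A5 F1 A0 99 A2 E0 A4 B1 F4 8D B1 84

U+62F15: 4-byte form → F1 A2 BC 95.
U+5377: 3-byte form → E5 8D B7.
U+3FCA: 3-byte form → E3 BF 8A.
U+039F: 2-byte form → CE 9F.
U+03B5: 2-byte form → CE B5.
U+06E5: 2-byte form → DB A5.
U+60662: 4-byte form → F1 A0 99 A2.
U+0931: 3-byte form → E0 A4 B1.
U+10DC44: 4-byte form → F4 8D B1 84.
Concatenated (27 bytes): F1 A2 BC 95 E5 8D B7 E3 BF 8A CE 9F CE B5 DB A5 F1 A0 99 A2 E0 A4 B1 F4 8D B1 84.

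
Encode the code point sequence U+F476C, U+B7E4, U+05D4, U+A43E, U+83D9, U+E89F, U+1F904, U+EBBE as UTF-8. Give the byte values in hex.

F3 B4 9D AC EB 9F A4 D7 94 EA 90 BE E8 8F 99 EE A2 9F F0 9F A4 84 EE AE BE

U+F476C: 4-byte form → F3 B4 9D AC.
U+B7E4: 3-byte form → EB 9F A4.
U+05D4: 2-byte form → D7 94.
U+A43E: 3-byte form → EA 90 BE.
U+83D9: 3-byte form → E8 8F 99.
U+E89F: 3-byte form → EE A2 9F.
U+1F904: 4-byte form → F0 9F A4 84.
U+EBBE: 3-byte form → EE AE BE.
Concatenated (25 bytes): F3 B4 9D AC EB 9F A4 D7 94 EA 90 BE E8 8F 99 EE A2 9F F0 9F A4 84 EE AE BE.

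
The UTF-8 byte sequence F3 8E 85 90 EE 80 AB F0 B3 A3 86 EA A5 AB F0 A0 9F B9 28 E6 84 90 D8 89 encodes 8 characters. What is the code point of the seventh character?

U+6110

Offset 0: leading byte 0xF3 = 11110011 → 4-byte char #1 = F3 8E 85 90.
Offset 4: leading byte 0xEE = 11101110 → 3-byte char #2 = EE 80 AB.
Offset 7: leading byte 0xF0 = 11110000 → 4-byte char #3 = F0 B3 A3 86.
Offset 11: leading byte 0xEA = 11101010 → 3-byte char #4 = EA A5 AB.
Offset 14: leading byte 0xF0 = 11110000 → 4-byte char #5 = F0 A0 9F B9.
Offset 18: leading byte 0x28 = 00101000 → 1-byte char #6 = 28.
Offset 19: leading byte 0xE6 = 11100110 → 3-byte char #7 = E6 84 90.
Leading byte 0xE6 = 11100110 matches 1110xxxx → 3-byte sequence.
Byte 1: 0xE6 = 11100110, payload 0110 (4 bits).
Byte 2: 0x84 = 10000100 (10xxxxxx ✓), payload 000100.
Byte 3: 0x90 = 10010000 (10xxxxxx ✓), payload 010000.
Concatenate: 0110000100010000 = 0x6110 (16 bits → U+6110).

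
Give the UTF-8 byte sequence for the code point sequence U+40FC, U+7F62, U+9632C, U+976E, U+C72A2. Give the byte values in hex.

U+40FC: 3-byte form → E4 83 BC.
U+7F62: 3-byte form → E7 BD A2.
U+9632C: 4-byte form → F2 96 8C AC.
U+976E: 3-byte form → E9 9D AE.
U+C72A2: 4-byte form → F3 87 8A A2.
Concatenated (17 bytes): E4 83 BC E7 BD A2 F2 96 8C AC E9 9D AE F3 87 8A A2.

E4 83 BC E7 BD A2 F2 96 8C AC E9 9D AE F3 87 8A A2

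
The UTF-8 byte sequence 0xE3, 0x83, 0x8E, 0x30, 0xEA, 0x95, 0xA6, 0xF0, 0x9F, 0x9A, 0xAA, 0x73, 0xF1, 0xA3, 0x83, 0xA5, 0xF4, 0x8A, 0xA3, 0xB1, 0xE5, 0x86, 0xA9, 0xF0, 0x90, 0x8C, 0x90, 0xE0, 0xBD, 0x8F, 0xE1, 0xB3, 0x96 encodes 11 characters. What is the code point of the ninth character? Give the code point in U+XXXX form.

U+10310

Offset 0: leading byte 0xE3 = 11100011 → 3-byte char #1 = E3 83 8E.
Offset 3: leading byte 0x30 = 00110000 → 1-byte char #2 = 30.
Offset 4: leading byte 0xEA = 11101010 → 3-byte char #3 = EA 95 A6.
Offset 7: leading byte 0xF0 = 11110000 → 4-byte char #4 = F0 9F 9A AA.
Offset 11: leading byte 0x73 = 01110011 → 1-byte char #5 = 73.
Offset 12: leading byte 0xF1 = 11110001 → 4-byte char #6 = F1 A3 83 A5.
Offset 16: leading byte 0xF4 = 11110100 → 4-byte char #7 = F4 8A A3 B1.
Offset 20: leading byte 0xE5 = 11100101 → 3-byte char #8 = E5 86 A9.
Offset 23: leading byte 0xF0 = 11110000 → 4-byte char #9 = F0 90 8C 90.
Leading byte 0xF0 = 11110000 matches 11110xxx → 4-byte sequence.
Byte 1: 0xF0 = 11110000, payload 000 (3 bits).
Byte 2: 0x90 = 10010000 (10xxxxxx ✓), payload 010000.
Byte 3: 0x8C = 10001100 (10xxxxxx ✓), payload 001100.
Byte 4: 0x90 = 10010000 (10xxxxxx ✓), payload 010000.
Concatenate: 000010000001100010000 = 0x10310 (21 bits → U+10310).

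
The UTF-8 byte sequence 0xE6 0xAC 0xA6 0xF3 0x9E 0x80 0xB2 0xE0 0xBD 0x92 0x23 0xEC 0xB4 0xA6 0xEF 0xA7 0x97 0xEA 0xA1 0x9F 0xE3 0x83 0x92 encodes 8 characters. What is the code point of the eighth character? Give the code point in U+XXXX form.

Offset 0: leading byte 0xE6 = 11100110 → 3-byte char #1 = E6 AC A6.
Offset 3: leading byte 0xF3 = 11110011 → 4-byte char #2 = F3 9E 80 B2.
Offset 7: leading byte 0xE0 = 11100000 → 3-byte char #3 = E0 BD 92.
Offset 10: leading byte 0x23 = 00100011 → 1-byte char #4 = 23.
Offset 11: leading byte 0xEC = 11101100 → 3-byte char #5 = EC B4 A6.
Offset 14: leading byte 0xEF = 11101111 → 3-byte char #6 = EF A7 97.
Offset 17: leading byte 0xEA = 11101010 → 3-byte char #7 = EA A1 9F.
Offset 20: leading byte 0xE3 = 11100011 → 3-byte char #8 = E3 83 92.
Leading byte 0xE3 = 11100011 matches 1110xxxx → 3-byte sequence.
Byte 1: 0xE3 = 11100011, payload 0011 (4 bits).
Byte 2: 0x83 = 10000011 (10xxxxxx ✓), payload 000011.
Byte 3: 0x92 = 10010010 (10xxxxxx ✓), payload 010010.
Concatenate: 0011000011010010 = 0x30D2 (16 bits → U+30D2).

U+30D2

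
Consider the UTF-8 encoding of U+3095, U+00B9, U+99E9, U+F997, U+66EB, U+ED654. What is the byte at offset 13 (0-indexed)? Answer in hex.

U+3095 → 3-byte form E3 82 95 at offsets 0–2.
U+00B9 → 2-byte form C2 B9 at offsets 3–4.
U+99E9 → 3-byte form E9 A7 A9 at offsets 5–7.
U+F997 → 3-byte form EF A6 97 at offsets 8–10.
U+66EB → 3-byte form E6 9B AB at offsets 11–13.
Offset 13 falls in char 5's range; it's byte 3 of E6 9B AB = 0xAB.

0xAB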